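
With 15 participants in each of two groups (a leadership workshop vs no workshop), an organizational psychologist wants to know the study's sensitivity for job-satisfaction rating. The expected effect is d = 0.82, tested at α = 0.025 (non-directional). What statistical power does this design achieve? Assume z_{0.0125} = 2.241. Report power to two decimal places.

For two equal groups, power = Φ(d·√(n/2) − z_{α/2}).
d·√(n/2) = 0.82 × √(15/2) = 0.82 × 2.739 = 2.246.
z_β = 2.246 − 2.241 = 0.005.
Power = Φ(0.005) = 0.502.

power ≈ 0.50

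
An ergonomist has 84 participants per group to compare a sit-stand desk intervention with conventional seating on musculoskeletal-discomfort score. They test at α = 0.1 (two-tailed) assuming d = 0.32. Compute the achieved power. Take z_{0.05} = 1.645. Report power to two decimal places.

power ≈ 0.67

For two equal groups, power = Φ(d·√(n/2) − z_{α/2}).
d·√(n/2) = 0.32 × √(84/2) = 0.32 × 6.481 = 2.074.
z_β = 2.074 − 1.645 = 0.429.
Power = Φ(0.429) = 0.666.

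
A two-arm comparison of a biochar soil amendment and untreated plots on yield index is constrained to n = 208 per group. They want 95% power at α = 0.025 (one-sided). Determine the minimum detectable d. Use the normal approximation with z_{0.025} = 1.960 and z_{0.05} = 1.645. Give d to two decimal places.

For two independent groups of n = 208 each: d_min = (z_{α} + z_β)·√(2/n).
z-sum = 1.960 + 1.645 = 3.605.
d_min = 3.605 × √(2/208) = 3.605 × 0.0981 = 0.353.

d_min ≈ 0.35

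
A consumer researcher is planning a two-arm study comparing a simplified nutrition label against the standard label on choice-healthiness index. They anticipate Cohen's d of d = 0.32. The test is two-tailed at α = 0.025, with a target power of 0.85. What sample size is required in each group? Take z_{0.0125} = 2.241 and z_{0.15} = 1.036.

For two independent groups with equal n: n = 2·((z_{α/2} + z_β) / d)².
z_{α/2} + z_β = 2.241 + 1.036 = 3.277.
n = 2 × (3.277 / 0.32)² = 2 × 10.241² = 2 × 104.87 = 209.7.
Round up to the next whole participant.

n = 210 per group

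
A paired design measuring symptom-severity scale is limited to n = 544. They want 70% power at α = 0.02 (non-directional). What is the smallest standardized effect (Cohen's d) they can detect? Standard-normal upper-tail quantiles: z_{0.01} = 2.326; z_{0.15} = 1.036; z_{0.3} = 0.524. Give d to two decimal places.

For a single sample (or paired design) of n = 544: d_min = (z_{α/2} + z_β)/√n.
z-sum = 2.326 + 0.524 = 2.850.
d_min = 2.850 / √544 = 2.850 / 23.324 = 0.122.

d_min ≈ 0.12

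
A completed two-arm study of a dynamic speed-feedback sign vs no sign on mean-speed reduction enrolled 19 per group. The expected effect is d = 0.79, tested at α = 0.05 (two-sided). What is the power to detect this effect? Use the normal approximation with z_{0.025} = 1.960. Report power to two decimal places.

power ≈ 0.68

For two equal groups, power = Φ(d·√(n/2) − z_{α/2}).
d·√(n/2) = 0.79 × √(19/2) = 0.79 × 3.082 = 2.435.
z_β = 2.435 − 1.960 = 0.475.
Power = Φ(0.475) = 0.683.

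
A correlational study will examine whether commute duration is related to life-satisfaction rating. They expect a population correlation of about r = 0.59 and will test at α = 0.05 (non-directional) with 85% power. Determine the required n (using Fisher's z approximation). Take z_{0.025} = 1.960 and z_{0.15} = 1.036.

n = 23

Fisher's z: C = ½·ln((1+r)/(1−r)) = ½·ln(3.8780) = 0.6777.
n = ((z_{α/2} + z_β)/C)² + 3.
(1.960 + 1.036) / 0.6777 = 2.996 / 0.6777 = 4.421.
n = 4.421² + 3 = 19.54 + 3 = 22.5.
Round up.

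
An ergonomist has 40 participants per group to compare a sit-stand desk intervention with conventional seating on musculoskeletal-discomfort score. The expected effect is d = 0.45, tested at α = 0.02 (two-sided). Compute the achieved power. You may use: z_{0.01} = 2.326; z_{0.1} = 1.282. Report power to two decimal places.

For two equal groups, power = Φ(d·√(n/2) − z_{α/2}).
d·√(n/2) = 0.45 × √(40/2) = 0.45 × 4.472 = 2.012.
z_β = 2.012 − 2.326 = -0.314.
Power = Φ(-0.314) = 0.377.

power ≈ 0.38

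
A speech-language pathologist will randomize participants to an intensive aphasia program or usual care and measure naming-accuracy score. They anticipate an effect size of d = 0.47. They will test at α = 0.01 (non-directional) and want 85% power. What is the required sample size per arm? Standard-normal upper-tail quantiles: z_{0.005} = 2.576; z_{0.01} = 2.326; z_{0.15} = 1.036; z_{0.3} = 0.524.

n = 119 per group

For two independent groups with equal n: n = 2·((z_{α/2} + z_β) / d)².
z_{α/2} + z_β = 2.576 + 1.036 = 3.612.
n = 2 × (3.612 / 0.47)² = 2 × 7.685² = 2 × 59.06 = 118.1.
Round up to the next whole participant.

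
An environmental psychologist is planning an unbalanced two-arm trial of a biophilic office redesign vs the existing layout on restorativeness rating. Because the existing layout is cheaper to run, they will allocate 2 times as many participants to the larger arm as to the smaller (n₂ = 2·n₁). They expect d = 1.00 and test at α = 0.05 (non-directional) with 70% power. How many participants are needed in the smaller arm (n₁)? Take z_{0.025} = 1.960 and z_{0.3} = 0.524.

With allocation ratio k = n₂/n₁ = 2, Var(x̄₁−x̄₂) = σ²(1/n₁ + 1/(k·n₁)) = σ²·(k+1)/(k·n₁).
So n₁ = (1 + 1/k)·((z_{α/2} + z_β)/d)² = 1.500 × (2.484/1.00)².
n₁ = 1.500 × 6.17 = 9.3.
Round up: n₁ = 10, giving n₂ = 2 × 10 = 20.

n₁ = 10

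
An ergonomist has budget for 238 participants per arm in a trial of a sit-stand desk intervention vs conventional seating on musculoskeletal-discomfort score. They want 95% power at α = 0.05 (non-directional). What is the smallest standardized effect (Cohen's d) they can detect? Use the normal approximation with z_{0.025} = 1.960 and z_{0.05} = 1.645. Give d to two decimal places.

d_min ≈ 0.33

For two independent groups of n = 238 each: d_min = (z_{α/2} + z_β)·√(2/n).
z-sum = 1.960 + 1.645 = 3.605.
d_min = 3.605 × √(2/238) = 3.605 × 0.0917 = 0.330.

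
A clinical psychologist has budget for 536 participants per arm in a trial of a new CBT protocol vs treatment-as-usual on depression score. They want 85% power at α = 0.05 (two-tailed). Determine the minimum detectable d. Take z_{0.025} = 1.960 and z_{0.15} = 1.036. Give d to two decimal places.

For two independent groups of n = 536 each: d_min = (z_{α/2} + z_β)·√(2/n).
z-sum = 1.960 + 1.036 = 2.996.
d_min = 2.996 × √(2/536) = 2.996 × 0.0611 = 0.183.

d_min ≈ 0.18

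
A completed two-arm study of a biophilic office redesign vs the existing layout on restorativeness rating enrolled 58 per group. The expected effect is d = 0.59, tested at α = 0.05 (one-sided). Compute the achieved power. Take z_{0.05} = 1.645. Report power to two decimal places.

power ≈ 0.94

For two equal groups, power = Φ(d·√(n/2) − z_{α}).
d·√(n/2) = 0.59 × √(58/2) = 0.59 × 5.385 = 3.177.
z_β = 3.177 − 1.645 = 1.532.
Power = Φ(1.532) = 0.937.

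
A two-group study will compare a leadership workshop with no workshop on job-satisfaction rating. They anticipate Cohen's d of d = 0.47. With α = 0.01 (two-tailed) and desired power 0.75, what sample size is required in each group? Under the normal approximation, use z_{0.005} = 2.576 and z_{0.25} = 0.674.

n = 96 per group

For two independent groups with equal n: n = 2·((z_{α/2} + z_β) / d)².
z_{α/2} + z_β = 2.576 + 0.674 = 3.250.
n = 2 × (3.250 / 0.47)² = 2 × 6.915² = 2 × 47.82 = 95.6.
Round up to the next whole participant.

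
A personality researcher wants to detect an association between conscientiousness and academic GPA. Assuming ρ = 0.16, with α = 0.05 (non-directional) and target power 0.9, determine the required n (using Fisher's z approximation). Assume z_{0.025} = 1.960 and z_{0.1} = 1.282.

n = 407

Fisher's z: C = ½·ln((1+r)/(1−r)) = ½·ln(1.3810) = 0.1614.
n = ((z_{α/2} + z_β)/C)² + 3.
(1.960 + 1.282) / 0.1614 = 3.242 / 0.1614 = 20.087.
n = 20.087² + 3 = 403.48 + 3 = 406.5.
Round up.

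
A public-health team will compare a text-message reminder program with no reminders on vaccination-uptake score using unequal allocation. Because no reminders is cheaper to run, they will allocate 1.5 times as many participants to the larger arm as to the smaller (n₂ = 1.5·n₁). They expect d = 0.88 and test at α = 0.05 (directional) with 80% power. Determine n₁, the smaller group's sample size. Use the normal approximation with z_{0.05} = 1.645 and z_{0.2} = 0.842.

With allocation ratio k = n₂/n₁ = 1.5, Var(x̄₁−x̄₂) = σ²(1/n₁ + 1/(k·n₁)) = σ²·(k+1)/(k·n₁).
So n₁ = (1 + 1/k)·((z_{α} + z_β)/d)² = 1.667 × (2.487/0.88)².
n₁ = 1.667 × 7.99 = 13.3.
Round up: n₁ = 14, giving n₂ = 1.5 × 14 = 21.

n₁ = 14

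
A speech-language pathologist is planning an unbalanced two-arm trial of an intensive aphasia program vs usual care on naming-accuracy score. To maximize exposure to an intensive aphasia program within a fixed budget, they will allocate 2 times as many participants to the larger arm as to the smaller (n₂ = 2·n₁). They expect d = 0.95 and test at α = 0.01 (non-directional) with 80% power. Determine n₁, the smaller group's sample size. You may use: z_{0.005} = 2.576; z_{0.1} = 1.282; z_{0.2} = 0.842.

n₁ = 20

With allocation ratio k = n₂/n₁ = 2, Var(x̄₁−x̄₂) = σ²(1/n₁ + 1/(k·n₁)) = σ²·(k+1)/(k·n₁).
So n₁ = (1 + 1/k)·((z_{α/2} + z_β)/d)² = 1.500 × (3.418/0.95)².
n₁ = 1.500 × 12.94 = 19.4.
Round up: n₁ = 20, giving n₂ = 2 × 20 = 40.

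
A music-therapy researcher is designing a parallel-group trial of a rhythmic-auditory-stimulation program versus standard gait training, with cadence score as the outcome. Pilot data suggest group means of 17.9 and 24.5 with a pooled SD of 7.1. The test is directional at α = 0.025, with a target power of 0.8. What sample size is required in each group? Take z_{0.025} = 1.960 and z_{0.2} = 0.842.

n = 19 per group

Cohen's d = |M₁ − M₂| / SD_pooled = |17.9 − 24.5| / 7.1 = 6.6 / 7.1 = 0.930.
For two independent groups with equal n: n = 2·((z_{α} + z_β) / d)².
z_{α} + z_β = 1.960 + 0.842 = 2.802.
n = 2 × (2.802 / 0.930)² = 2 × 3.013² = 2 × 9.08 = 18.2.
Round up to the next whole participant.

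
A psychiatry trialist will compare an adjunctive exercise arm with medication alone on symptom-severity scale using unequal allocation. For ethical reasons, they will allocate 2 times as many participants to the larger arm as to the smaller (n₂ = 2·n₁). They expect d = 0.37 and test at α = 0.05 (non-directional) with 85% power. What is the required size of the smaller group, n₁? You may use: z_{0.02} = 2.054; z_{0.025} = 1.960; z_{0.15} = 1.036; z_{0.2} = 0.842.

With allocation ratio k = n₂/n₁ = 2, Var(x̄₁−x̄₂) = σ²(1/n₁ + 1/(k·n₁)) = σ²·(k+1)/(k·n₁).
So n₁ = (1 + 1/k)·((z_{α/2} + z_β)/d)² = 1.500 × (2.996/0.37)².
n₁ = 1.500 × 65.57 = 98.3.
Round up: n₁ = 99, giving n₂ = 2 × 99 = 198.

n₁ = 99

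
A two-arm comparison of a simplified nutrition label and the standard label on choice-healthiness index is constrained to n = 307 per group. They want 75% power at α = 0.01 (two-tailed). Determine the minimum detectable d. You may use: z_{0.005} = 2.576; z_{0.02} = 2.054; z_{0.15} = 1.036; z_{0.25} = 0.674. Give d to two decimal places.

d_min ≈ 0.26

For two independent groups of n = 307 each: d_min = (z_{α/2} + z_β)·√(2/n).
z-sum = 2.576 + 0.674 = 3.250.
d_min = 3.250 × √(2/307) = 3.250 × 0.0807 = 0.262.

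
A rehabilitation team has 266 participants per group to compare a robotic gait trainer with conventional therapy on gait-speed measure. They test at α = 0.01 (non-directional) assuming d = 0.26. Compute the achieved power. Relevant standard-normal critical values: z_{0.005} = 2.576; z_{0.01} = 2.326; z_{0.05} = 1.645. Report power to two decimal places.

For two equal groups, power = Φ(d·√(n/2) − z_{α/2}).
d·√(n/2) = 0.26 × √(266/2) = 0.26 × 11.533 = 2.998.
z_β = 2.998 − 2.576 = 0.422.
Power = Φ(0.422) = 0.664.

power ≈ 0.66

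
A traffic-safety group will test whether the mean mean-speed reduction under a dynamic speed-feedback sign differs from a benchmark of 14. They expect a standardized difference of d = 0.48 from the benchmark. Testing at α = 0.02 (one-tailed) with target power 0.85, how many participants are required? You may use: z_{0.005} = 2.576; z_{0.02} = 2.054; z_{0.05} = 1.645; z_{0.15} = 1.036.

For a one-sample test: n = ((z_{α} + z_β) / d)².
z_{α} + z_β = 2.054 + 1.036 = 3.090.
n = (3.090 / 0.48)² = 6.438² = 41.44.
Round up.

n = 42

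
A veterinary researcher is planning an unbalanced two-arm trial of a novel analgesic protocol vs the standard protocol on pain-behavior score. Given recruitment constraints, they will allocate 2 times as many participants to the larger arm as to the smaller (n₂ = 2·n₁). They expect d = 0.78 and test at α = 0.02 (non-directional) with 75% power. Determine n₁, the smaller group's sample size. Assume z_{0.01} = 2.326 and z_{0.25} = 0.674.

With allocation ratio k = n₂/n₁ = 2, Var(x̄₁−x̄₂) = σ²(1/n₁ + 1/(k·n₁)) = σ²·(k+1)/(k·n₁).
So n₁ = (1 + 1/k)·((z_{α/2} + z_β)/d)² = 1.500 × (3.000/0.78)².
n₁ = 1.500 × 14.79 = 22.2.
Round up: n₁ = 23, giving n₂ = 2 × 23 = 46.

n₁ = 23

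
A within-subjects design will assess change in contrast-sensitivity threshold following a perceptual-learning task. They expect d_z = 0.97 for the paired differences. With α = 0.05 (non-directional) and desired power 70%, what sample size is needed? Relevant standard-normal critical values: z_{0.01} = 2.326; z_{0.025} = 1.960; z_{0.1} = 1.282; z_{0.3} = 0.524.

For a paired (one-sample on differences) test: n = ((z_{α/2} + z_β) / d)².
z_{α/2} + z_β = 1.960 + 0.524 = 2.484.
n = (2.484 / 0.97)² = 2.561² = 6.56.
Round up.

n = 7 pairs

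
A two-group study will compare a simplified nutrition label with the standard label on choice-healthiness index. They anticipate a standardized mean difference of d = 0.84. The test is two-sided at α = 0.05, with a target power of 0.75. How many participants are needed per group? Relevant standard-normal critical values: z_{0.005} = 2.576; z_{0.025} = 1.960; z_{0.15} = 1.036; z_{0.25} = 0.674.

For two independent groups with equal n: n = 2·((z_{α/2} + z_β) / d)².
z_{α/2} + z_β = 1.960 + 0.674 = 2.634.
n = 2 × (2.634 / 0.84)² = 2 × 3.136² = 2 × 9.83 = 19.7.
Round up to the next whole participant.

n = 20 per group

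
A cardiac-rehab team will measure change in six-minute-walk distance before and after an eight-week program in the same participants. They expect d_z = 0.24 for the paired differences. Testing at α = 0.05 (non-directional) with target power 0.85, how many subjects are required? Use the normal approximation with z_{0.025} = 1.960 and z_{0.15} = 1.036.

For a paired (one-sample on differences) test: n = ((z_{α/2} + z_β) / d)².
z_{α/2} + z_β = 1.960 + 1.036 = 2.996.
n = (2.996 / 0.24)² = 12.483² = 155.83.
Round up.

n = 156 pairs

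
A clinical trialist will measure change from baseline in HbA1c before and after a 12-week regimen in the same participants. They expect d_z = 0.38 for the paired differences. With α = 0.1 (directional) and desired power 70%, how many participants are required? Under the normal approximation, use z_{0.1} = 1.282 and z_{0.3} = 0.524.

For a paired (one-sample on differences) test: n = ((z_{α} + z_β) / d)².
z_{α} + z_β = 1.282 + 0.524 = 1.806.
n = (1.806 / 0.38)² = 4.753² = 22.59.
Round up.

n = 23 pairs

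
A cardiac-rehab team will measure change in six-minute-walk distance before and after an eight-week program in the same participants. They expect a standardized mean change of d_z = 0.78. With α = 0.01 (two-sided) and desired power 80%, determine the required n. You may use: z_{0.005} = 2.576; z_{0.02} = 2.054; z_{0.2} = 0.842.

For a paired (one-sample on differences) test: n = ((z_{α/2} + z_β) / d)².
z_{α/2} + z_β = 2.576 + 0.842 = 3.418.
n = (3.418 / 0.78)² = 4.382² = 19.20.
Round up.

n = 20 pairs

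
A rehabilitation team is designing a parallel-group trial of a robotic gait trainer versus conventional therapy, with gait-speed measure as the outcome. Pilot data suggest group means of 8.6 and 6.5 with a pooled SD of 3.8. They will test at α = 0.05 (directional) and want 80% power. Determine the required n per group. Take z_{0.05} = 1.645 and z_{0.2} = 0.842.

Cohen's d = |M₁ − M₂| / SD_pooled = |8.6 − 6.5| / 3.8 = 2.1 / 3.8 = 0.553.
For two independent groups with equal n: n = 2·((z_{α} + z_β) / d)².
z_{α} + z_β = 1.645 + 0.842 = 2.487.
n = 2 × (2.487 / 0.553)² = 2 × 4.497² = 2 × 20.23 = 40.5.
Round up to the next whole participant.

n = 41 per group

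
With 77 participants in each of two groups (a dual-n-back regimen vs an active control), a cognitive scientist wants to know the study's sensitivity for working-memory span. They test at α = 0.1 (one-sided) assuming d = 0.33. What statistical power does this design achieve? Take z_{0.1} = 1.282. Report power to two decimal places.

For two equal groups, power = Φ(d·√(n/2) − z_{α}).
d·√(n/2) = 0.33 × √(77/2) = 0.33 × 6.205 = 2.048.
z_β = 2.048 − 1.282 = 0.766.
Power = Φ(0.766) = 0.778.

power ≈ 0.78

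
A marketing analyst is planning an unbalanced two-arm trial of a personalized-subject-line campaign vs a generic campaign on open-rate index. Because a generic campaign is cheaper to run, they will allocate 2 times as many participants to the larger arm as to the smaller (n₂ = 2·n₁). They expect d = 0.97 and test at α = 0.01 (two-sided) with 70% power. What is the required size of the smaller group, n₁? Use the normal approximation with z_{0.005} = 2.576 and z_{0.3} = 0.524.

n₁ = 16

With allocation ratio k = n₂/n₁ = 2, Var(x̄₁−x̄₂) = σ²(1/n₁ + 1/(k·n₁)) = σ²·(k+1)/(k·n₁).
So n₁ = (1 + 1/k)·((z_{α/2} + z_β)/d)² = 1.500 × (3.100/0.97)².
n₁ = 1.500 × 10.21 = 15.3.
Round up: n₁ = 16, giving n₂ = 2 × 16 = 32.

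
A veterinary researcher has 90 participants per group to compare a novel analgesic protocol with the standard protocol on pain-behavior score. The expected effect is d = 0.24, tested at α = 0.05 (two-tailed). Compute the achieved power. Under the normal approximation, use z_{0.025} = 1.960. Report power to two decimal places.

power ≈ 0.36

For two equal groups, power = Φ(d·√(n/2) − z_{α/2}).
d·√(n/2) = 0.24 × √(90/2) = 0.24 × 6.708 = 1.610.
z_β = 1.610 − 1.960 = -0.350.
Power = Φ(-0.350) = 0.363.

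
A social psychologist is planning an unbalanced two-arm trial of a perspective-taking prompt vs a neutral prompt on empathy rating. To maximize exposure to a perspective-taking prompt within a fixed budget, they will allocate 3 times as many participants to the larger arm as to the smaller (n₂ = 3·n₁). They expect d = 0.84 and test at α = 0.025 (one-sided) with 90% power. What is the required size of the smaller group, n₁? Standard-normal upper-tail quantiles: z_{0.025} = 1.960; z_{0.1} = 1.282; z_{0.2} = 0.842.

With allocation ratio k = n₂/n₁ = 3, Var(x̄₁−x̄₂) = σ²(1/n₁ + 1/(k·n₁)) = σ²·(k+1)/(k·n₁).
So n₁ = (1 + 1/k)·((z_{α} + z_β)/d)² = 1.333 × (3.242/0.84)².
n₁ = 1.333 × 14.90 = 19.9.
Round up: n₁ = 20, giving n₂ = 3 × 20 = 60.

n₁ = 20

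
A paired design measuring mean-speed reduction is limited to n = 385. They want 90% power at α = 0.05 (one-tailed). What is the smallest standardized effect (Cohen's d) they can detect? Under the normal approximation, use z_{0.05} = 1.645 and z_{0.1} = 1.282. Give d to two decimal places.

For a single sample (or paired design) of n = 385: d_min = (z_{α} + z_β)/√n.
z-sum = 1.645 + 1.282 = 2.927.
d_min = 2.927 / √385 = 2.927 / 19.621 = 0.149.

d_min ≈ 0.15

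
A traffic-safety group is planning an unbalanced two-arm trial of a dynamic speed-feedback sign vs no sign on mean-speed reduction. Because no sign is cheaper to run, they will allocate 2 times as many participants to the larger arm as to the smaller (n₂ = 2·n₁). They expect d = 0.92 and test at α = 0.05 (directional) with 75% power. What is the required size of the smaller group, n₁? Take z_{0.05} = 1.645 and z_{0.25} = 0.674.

With allocation ratio k = n₂/n₁ = 2, Var(x̄₁−x̄₂) = σ²(1/n₁ + 1/(k·n₁)) = σ²·(k+1)/(k·n₁).
So n₁ = (1 + 1/k)·((z_{α} + z_β)/d)² = 1.500 × (2.319/0.92)².
n₁ = 1.500 × 6.35 = 9.5.
Round up: n₁ = 10, giving n₂ = 2 × 10 = 20.

n₁ = 10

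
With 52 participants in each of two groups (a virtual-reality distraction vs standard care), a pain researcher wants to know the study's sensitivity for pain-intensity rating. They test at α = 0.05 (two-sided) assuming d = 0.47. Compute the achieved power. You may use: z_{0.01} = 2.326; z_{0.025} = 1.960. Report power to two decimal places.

For two equal groups, power = Φ(d·√(n/2) − z_{α/2}).
d·√(n/2) = 0.47 × √(52/2) = 0.47 × 5.099 = 2.397.
z_β = 2.397 − 1.960 = 0.437.
Power = Φ(0.437) = 0.669.

power ≈ 0.67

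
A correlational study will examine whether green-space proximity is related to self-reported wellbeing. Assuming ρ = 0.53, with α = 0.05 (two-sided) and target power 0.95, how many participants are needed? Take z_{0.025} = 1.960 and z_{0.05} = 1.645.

n = 41

Fisher's z: C = ½·ln((1+r)/(1−r)) = ½·ln(3.2553) = 0.5901.
n = ((z_{α/2} + z_β)/C)² + 3.
(1.960 + 1.645) / 0.5901 = 3.605 / 0.5901 = 6.109.
n = 6.109² + 3 = 37.32 + 3 = 40.3.
Round up.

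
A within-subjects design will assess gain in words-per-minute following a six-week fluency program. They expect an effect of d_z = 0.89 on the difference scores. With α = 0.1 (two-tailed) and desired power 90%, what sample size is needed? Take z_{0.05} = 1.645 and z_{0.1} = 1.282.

n = 11 pairs

For a paired (one-sample on differences) test: n = ((z_{α/2} + z_β) / d)².
z_{α/2} + z_β = 1.645 + 1.282 = 2.927.
n = (2.927 / 0.89)² = 3.289² = 10.82.
Round up.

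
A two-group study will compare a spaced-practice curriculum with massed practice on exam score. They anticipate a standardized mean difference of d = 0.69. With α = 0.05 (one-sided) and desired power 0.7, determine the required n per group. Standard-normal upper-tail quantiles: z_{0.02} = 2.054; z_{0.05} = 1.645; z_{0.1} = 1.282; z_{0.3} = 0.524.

n = 20 per group

For two independent groups with equal n: n = 2·((z_{α} + z_β) / d)².
z_{α} + z_β = 1.645 + 0.524 = 2.169.
n = 2 × (2.169 / 0.69)² = 2 × 3.143² = 2 × 9.88 = 19.8.
Round up to the next whole participant.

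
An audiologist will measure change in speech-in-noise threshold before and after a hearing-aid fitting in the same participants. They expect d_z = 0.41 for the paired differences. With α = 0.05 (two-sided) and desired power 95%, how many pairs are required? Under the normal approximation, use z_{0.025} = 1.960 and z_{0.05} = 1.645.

For a paired (one-sample on differences) test: n = ((z_{α/2} + z_β) / d)².
z_{α/2} + z_β = 1.960 + 1.645 = 3.605.
n = (3.605 / 0.41)² = 8.793² = 77.31.
Round up.

n = 78 pairs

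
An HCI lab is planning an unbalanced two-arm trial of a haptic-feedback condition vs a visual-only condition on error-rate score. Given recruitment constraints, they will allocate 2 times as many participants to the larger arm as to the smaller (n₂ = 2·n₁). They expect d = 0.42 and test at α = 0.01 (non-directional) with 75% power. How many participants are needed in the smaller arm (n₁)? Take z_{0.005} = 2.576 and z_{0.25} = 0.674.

With allocation ratio k = n₂/n₁ = 2, Var(x̄₁−x̄₂) = σ²(1/n₁ + 1/(k·n₁)) = σ²·(k+1)/(k·n₁).
So n₁ = (1 + 1/k)·((z_{α/2} + z_β)/d)² = 1.500 × (3.250/0.42)².
n₁ = 1.500 × 59.88 = 89.8.
Round up: n₁ = 90, giving n₂ = 2 × 90 = 180.

n₁ = 90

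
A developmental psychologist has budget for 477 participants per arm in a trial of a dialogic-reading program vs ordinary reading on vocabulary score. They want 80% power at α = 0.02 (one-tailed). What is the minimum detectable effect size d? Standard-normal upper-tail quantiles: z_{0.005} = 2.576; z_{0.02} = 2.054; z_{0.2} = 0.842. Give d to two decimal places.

d_min ≈ 0.19

For two independent groups of n = 477 each: d_min = (z_{α} + z_β)·√(2/n).
z-sum = 2.054 + 0.842 = 2.896.
d_min = 2.896 × √(2/477) = 2.896 × 0.0648 = 0.188.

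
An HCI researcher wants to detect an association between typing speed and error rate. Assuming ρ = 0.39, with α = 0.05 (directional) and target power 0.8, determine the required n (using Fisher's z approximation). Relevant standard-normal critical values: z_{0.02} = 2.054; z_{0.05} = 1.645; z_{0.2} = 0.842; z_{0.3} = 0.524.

Fisher's z: C = ½·ln((1+r)/(1−r)) = ½·ln(2.2787) = 0.4118.
n = ((z_{α} + z_β)/C)² + 3.
(1.645 + 0.842) / 0.4118 = 2.487 / 0.4118 = 6.039.
n = 6.039² + 3 = 36.47 + 3 = 39.5.
Round up.

n = 40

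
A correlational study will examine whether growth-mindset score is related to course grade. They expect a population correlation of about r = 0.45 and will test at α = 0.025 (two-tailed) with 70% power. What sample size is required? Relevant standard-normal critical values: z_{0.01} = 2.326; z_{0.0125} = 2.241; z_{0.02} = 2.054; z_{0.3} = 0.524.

Fisher's z: C = ½·ln((1+r)/(1−r)) = ½·ln(2.6364) = 0.4847.
n = ((z_{α/2} + z_β)/C)² + 3.
(2.241 + 0.524) / 0.4847 = 2.765 / 0.4847 = 5.705.
n = 5.705² + 3 = 32.54 + 3 = 35.5.
Round up.

n = 36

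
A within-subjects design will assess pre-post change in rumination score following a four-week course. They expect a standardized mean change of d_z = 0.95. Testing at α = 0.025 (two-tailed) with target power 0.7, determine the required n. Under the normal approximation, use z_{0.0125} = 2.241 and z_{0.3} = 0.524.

n = 9 pairs

For a paired (one-sample on differences) test: n = ((z_{α/2} + z_β) / d)².
z_{α/2} + z_β = 2.241 + 0.524 = 2.765.
n = (2.765 / 0.95)² = 2.911² = 8.47.
Round up.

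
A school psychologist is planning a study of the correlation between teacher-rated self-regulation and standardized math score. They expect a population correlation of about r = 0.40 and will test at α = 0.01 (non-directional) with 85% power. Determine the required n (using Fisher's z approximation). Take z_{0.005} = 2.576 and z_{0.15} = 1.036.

Fisher's z: C = ½·ln((1+r)/(1−r)) = ½·ln(2.3333) = 0.4236.
n = ((z_{α/2} + z_β)/C)² + 3.
(2.576 + 1.036) / 0.4236 = 3.612 / 0.4236 = 8.527.
n = 8.527² + 3 = 72.71 + 3 = 75.7.
Round up.

n = 76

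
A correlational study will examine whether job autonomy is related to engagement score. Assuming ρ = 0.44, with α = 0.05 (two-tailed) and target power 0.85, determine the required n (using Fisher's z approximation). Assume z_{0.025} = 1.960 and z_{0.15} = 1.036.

n = 44

Fisher's z: C = ½·ln((1+r)/(1−r)) = ½·ln(2.5714) = 0.4722.
n = ((z_{α/2} + z_β)/C)² + 3.
(1.960 + 1.036) / 0.4722 = 2.996 / 0.4722 = 6.345.
n = 6.345² + 3 = 40.26 + 3 = 43.3.
Round up.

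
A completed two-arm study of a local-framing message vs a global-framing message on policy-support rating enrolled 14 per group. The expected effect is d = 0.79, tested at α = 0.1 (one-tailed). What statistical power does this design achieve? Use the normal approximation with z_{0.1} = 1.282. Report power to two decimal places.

power ≈ 0.79

For two equal groups, power = Φ(d·√(n/2) − z_{α}).
d·√(n/2) = 0.79 × √(14/2) = 0.79 × 2.646 = 2.090.
z_β = 2.090 − 1.282 = 0.808.
Power = Φ(0.808) = 0.790.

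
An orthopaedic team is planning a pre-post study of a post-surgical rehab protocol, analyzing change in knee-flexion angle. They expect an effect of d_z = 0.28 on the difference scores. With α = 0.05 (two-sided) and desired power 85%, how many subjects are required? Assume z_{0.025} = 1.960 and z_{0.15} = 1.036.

n = 115 pairs

For a paired (one-sample on differences) test: n = ((z_{α/2} + z_β) / d)².
z_{α/2} + z_β = 1.960 + 1.036 = 2.996.
n = (2.996 / 0.28)² = 10.700² = 114.49.
Round up.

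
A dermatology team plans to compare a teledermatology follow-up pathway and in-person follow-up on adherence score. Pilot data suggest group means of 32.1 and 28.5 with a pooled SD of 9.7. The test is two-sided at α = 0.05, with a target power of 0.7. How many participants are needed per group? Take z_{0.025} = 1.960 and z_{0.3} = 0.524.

n = 90 per group

Cohen's d = |M₁ − M₂| / SD_pooled = |32.1 − 28.5| / 9.7 = 3.6 / 9.7 = 0.371.
For two independent groups with equal n: n = 2·((z_{α/2} + z_β) / d)².
z_{α/2} + z_β = 1.960 + 0.524 = 2.484.
n = 2 × (2.484 / 0.371)² = 2 × 6.695² = 2 × 44.83 = 89.7.
Round up to the next whole participant.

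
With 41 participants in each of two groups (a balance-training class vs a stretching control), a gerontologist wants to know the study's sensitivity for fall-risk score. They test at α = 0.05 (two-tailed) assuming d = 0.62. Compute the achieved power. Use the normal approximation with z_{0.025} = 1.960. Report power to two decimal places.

For two equal groups, power = Φ(d·√(n/2) − z_{α/2}).
d·√(n/2) = 0.62 × √(41/2) = 0.62 × 4.528 = 2.807.
z_β = 2.807 − 1.960 = 0.847.
Power = Φ(0.847) = 0.802.

power ≈ 0.80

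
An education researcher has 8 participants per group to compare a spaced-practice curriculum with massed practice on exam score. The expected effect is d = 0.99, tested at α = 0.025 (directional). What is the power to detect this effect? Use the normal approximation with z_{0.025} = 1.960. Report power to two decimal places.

For two equal groups, power = Φ(d·√(n/2) − z_{α}).
d·√(n/2) = 0.99 × √(8/2) = 0.99 × 2.000 = 1.980.
z_β = 1.980 − 1.960 = 0.020.
Power = Φ(0.020) = 0.508.

power ≈ 0.51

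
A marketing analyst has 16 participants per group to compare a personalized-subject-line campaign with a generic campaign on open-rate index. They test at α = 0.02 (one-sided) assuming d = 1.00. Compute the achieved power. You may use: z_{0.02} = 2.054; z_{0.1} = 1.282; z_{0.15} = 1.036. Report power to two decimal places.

For two equal groups, power = Φ(d·√(n/2) − z_{α}).
d·√(n/2) = 1.00 × √(16/2) = 1.00 × 2.828 = 2.828.
z_β = 2.828 − 2.054 = 0.774.
Power = Φ(0.774) = 0.781.

power ≈ 0.78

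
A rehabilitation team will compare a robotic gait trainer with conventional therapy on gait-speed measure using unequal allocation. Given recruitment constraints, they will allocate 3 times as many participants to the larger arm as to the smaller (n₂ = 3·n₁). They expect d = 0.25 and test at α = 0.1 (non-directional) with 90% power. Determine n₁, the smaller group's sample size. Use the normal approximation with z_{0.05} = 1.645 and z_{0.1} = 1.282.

With allocation ratio k = n₂/n₁ = 3, Var(x̄₁−x̄₂) = σ²(1/n₁ + 1/(k·n₁)) = σ²·(k+1)/(k·n₁).
So n₁ = (1 + 1/k)·((z_{α/2} + z_β)/d)² = 1.333 × (2.927/0.25)².
n₁ = 1.333 × 137.08 = 182.8.
Round up: n₁ = 183, giving n₂ = 3 × 183 = 549.

n₁ = 183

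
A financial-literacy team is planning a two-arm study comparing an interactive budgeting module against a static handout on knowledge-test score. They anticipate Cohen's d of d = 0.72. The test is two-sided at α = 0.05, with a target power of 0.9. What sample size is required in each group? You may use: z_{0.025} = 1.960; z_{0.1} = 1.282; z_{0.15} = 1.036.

For two independent groups with equal n: n = 2·((z_{α/2} + z_β) / d)².
z_{α/2} + z_β = 1.960 + 1.282 = 3.242.
n = 2 × (3.242 / 0.72)² = 2 × 4.503² = 2 × 20.28 = 40.6.
Round up to the next whole participant.

n = 41 per group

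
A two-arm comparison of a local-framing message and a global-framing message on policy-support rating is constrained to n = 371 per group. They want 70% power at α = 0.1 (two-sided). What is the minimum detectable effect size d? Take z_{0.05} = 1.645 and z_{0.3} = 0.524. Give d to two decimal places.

For two independent groups of n = 371 each: d_min = (z_{α/2} + z_β)·√(2/n).
z-sum = 1.645 + 0.524 = 2.169.
d_min = 2.169 × √(2/371) = 2.169 × 0.0734 = 0.159.

d_min ≈ 0.16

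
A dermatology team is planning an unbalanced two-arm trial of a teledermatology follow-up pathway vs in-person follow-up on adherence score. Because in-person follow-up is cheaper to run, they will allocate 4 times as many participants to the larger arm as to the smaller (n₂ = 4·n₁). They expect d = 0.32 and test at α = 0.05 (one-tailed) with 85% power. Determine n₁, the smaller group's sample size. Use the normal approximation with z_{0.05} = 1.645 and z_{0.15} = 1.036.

With allocation ratio k = n₂/n₁ = 4, Var(x̄₁−x̄₂) = σ²(1/n₁ + 1/(k·n₁)) = σ²·(k+1)/(k·n₁).
So n₁ = (1 + 1/k)·((z_{α} + z_β)/d)² = 1.250 × (2.681/0.32)².
n₁ = 1.250 × 70.19 = 87.7.
Round up: n₁ = 88, giving n₂ = 4 × 88 = 352.

n₁ = 88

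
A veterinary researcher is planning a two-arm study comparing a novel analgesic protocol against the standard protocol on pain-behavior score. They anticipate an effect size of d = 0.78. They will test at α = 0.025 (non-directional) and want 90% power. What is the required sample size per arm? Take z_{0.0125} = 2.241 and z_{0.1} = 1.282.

n = 41 per group

For two independent groups with equal n: n = 2·((z_{α/2} + z_β) / d)².
z_{α/2} + z_β = 2.241 + 1.282 = 3.523.
n = 2 × (3.523 / 0.78)² = 2 × 4.517² = 2 × 20.40 = 40.8.
Round up to the next whole participant.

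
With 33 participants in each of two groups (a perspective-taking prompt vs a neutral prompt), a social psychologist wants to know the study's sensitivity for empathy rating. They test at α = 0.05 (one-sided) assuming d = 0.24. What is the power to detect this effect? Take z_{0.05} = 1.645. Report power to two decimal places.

power ≈ 0.25

For two equal groups, power = Φ(d·√(n/2) − z_{α}).
d·√(n/2) = 0.24 × √(33/2) = 0.24 × 4.062 = 0.975.
z_β = 0.975 − 1.645 = -0.670.
Power = Φ(-0.670) = 0.251.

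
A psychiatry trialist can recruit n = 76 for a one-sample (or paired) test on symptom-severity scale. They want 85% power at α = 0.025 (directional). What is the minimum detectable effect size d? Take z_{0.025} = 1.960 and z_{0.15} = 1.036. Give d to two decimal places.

d_min ≈ 0.34

For a single sample (or paired design) of n = 76: d_min = (z_{α} + z_β)/√n.
z-sum = 1.960 + 1.036 = 2.996.
d_min = 2.996 / √76 = 2.996 / 8.718 = 0.344.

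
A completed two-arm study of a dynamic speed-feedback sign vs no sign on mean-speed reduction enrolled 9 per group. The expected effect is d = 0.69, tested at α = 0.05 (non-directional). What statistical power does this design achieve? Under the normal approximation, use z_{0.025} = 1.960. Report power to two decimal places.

For two equal groups, power = Φ(d·√(n/2) − z_{α/2}).
d·√(n/2) = 0.69 × √(9/2) = 0.69 × 2.121 = 1.464.
z_β = 1.464 − 1.960 = -0.496.
Power = Φ(-0.496) = 0.310.

power ≈ 0.31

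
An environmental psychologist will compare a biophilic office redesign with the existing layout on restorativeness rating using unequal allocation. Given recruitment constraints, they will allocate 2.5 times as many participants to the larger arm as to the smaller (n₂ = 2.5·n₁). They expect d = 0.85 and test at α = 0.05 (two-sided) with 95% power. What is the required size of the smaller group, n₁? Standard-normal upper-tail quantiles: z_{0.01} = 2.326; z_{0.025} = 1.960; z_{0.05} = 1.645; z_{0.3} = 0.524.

With allocation ratio k = n₂/n₁ = 2.5, Var(x̄₁−x̄₂) = σ²(1/n₁ + 1/(k·n₁)) = σ²·(k+1)/(k·n₁).
So n₁ = (1 + 1/k)·((z_{α/2} + z_β)/d)² = 1.400 × (3.605/0.85)².
n₁ = 1.400 × 17.99 = 25.2.
Round up: n₁ = 26, giving n₂ = 2.5 × 26 = 65.

n₁ = 26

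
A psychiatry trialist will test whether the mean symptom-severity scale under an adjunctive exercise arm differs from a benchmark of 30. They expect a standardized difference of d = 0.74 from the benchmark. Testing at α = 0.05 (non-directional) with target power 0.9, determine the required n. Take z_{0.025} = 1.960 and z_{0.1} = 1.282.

For a one-sample test: n = ((z_{α/2} + z_β) / d)².
z_{α/2} + z_β = 1.960 + 1.282 = 3.242.
n = (3.242 / 0.74)² = 4.381² = 19.19.
Round up.

n = 20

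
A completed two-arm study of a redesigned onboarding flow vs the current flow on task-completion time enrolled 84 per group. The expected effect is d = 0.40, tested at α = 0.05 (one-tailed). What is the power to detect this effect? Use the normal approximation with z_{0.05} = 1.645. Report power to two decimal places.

For two equal groups, power = Φ(d·√(n/2) − z_{α}).
d·√(n/2) = 0.40 × √(84/2) = 0.40 × 6.481 = 2.592.
z_β = 2.592 − 1.645 = 0.947.
Power = Φ(0.947) = 0.828.

power ≈ 0.83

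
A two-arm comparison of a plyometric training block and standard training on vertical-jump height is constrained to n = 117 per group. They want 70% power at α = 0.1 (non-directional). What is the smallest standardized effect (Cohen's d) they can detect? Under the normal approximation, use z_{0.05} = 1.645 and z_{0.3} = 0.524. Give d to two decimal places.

For two independent groups of n = 117 each: d_min = (z_{α/2} + z_β)·√(2/n).
z-sum = 1.645 + 0.524 = 2.169.
d_min = 2.169 × √(2/117) = 2.169 × 0.1307 = 0.284.

d_min ≈ 0.28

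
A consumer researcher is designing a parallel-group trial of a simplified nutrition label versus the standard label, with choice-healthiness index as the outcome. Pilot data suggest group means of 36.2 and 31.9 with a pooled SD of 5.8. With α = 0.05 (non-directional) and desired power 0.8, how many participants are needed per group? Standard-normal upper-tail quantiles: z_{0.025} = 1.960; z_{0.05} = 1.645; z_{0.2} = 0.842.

n = 29 per group

Cohen's d = |M₁ − M₂| / SD_pooled = |36.2 − 31.9| / 5.8 = 4.3 / 5.8 = 0.741.
For two independent groups with equal n: n = 2·((z_{α/2} + z_β) / d)².
z_{α/2} + z_β = 1.960 + 0.842 = 2.802.
n = 2 × (2.802 / 0.741)² = 2 × 3.781² = 2 × 14.30 = 28.6.
Round up to the next whole participant.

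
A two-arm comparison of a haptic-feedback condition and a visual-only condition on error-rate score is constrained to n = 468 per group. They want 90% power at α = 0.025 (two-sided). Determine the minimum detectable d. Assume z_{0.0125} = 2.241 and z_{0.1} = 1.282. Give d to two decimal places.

d_min ≈ 0.23

For two independent groups of n = 468 each: d_min = (z_{α/2} + z_β)·√(2/n).
z-sum = 2.241 + 1.282 = 3.523.
d_min = 3.523 × √(2/468) = 3.523 × 0.0654 = 0.230.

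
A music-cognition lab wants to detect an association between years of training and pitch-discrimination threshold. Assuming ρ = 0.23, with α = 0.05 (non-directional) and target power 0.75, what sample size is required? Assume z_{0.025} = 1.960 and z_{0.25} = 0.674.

Fisher's z: C = ½·ln((1+r)/(1−r)) = ½·ln(1.5974) = 0.2342.
n = ((z_{α/2} + z_β)/C)² + 3.
(1.960 + 0.674) / 0.2342 = 2.634 / 0.2342 = 11.247.
n = 11.247² + 3 = 126.49 + 3 = 129.5.
Round up.

n = 130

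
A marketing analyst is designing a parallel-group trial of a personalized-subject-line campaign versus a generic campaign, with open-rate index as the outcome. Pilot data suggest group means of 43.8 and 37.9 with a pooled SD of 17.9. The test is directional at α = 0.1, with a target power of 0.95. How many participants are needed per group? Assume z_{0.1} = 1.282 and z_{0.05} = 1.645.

Cohen's d = |M₁ − M₂| / SD_pooled = |43.8 − 37.9| / 17.9 = 5.9 / 17.9 = 0.330.
For two independent groups with equal n: n = 2·((z_{α} + z_β) / d)².
z_{α} + z_β = 1.282 + 1.645 = 2.927.
n = 2 × (2.927 / 0.330)² = 2 × 8.870² = 2 × 78.67 = 157.3.
Round up to the next whole participant.

n = 158 per group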